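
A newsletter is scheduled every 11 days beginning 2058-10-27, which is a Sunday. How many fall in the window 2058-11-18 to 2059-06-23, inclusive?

20

Occurrences land 11·i days after 2058-10-27 for i = 0, 1, 2, …
2058-11-18 is 22 days after the start; 22 ÷ 11 = 2 remainder 0. First occurrence in the window: #3 on 2058-11-18 (2×11 = 22 days in).
2059-06-23 is 239 days after the start; 239 ÷ 11 = 21 remainder 8. Last occurrence in the window: #22 on 2059-06-15.
Occurrences #3 through #22: 20 in total.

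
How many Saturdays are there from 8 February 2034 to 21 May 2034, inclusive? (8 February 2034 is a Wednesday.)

15

8 February 2034 is a Wednesday; the first Saturday on or after it is 11 February 2034 (3 days later).
From 11 February 2034 to 21 May 2034: 17 + 31 + 30 + 21 = 99 days (rest of February, March, April, May).
99 ÷ 7 = 14 full weeks with remainder 1, so 14 more Saturdays after the first → 15.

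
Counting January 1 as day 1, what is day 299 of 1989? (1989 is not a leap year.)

January has 31 days (299 − 31 = 268 remain).
February has 28 days (268 − 28 = 240 remain).
March has 31 days (240 − 31 = 209 remain).
April has 30 days (209 − 30 = 179 remain).
May has 31 days (179 − 31 = 148 remain).
June has 30 days (148 − 30 = 118 remain).
July has 31 days (118 − 31 = 87 remain).
August has 31 days (87 − 31 = 56 remain).
September has 30 days (56 − 30 = 26 remain).
26 into October → October 26.

1989-10-26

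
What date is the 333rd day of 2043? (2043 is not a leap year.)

29 November 2043

January has 31 days (333 − 31 = 302 remain).
February has 28 days (302 − 28 = 274 remain).
March has 31 days (274 − 31 = 243 remain).
April has 30 days (243 − 30 = 213 remain).
May has 31 days (213 − 31 = 182 remain).
June has 30 days (182 − 30 = 152 remain).
July has 31 days (152 − 31 = 121 remain).
August has 31 days (121 − 31 = 90 remain).
September has 30 days (90 − 30 = 60 remain).
October has 31 days (60 − 31 = 29 remain).
29 into November → November 29.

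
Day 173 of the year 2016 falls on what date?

2016-06-21

January has 31 days (173 − 31 = 142 remain).
February has 29 days (142 − 29 = 113 remain).
March has 31 days (113 − 31 = 82 remain).
April has 30 days (82 − 30 = 52 remain).
May has 31 days (52 − 31 = 21 remain).
21 into June → June 21.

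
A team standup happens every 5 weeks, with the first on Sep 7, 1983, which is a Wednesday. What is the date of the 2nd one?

Oct 12, 1983

The 2nd occurrence is 1 interval after the first: 1 × 35 = 35 days after Sep 7, 1983.
Sep has 30 days — 23 days to the end of Sep leaves 12.
12 days into Oct → Oct 12, 1983.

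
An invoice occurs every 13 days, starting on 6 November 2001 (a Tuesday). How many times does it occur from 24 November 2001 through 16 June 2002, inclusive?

Occurrences land 13·i days after 6 November 2001 for i = 0, 1, 2, …
24 November 2001 is 18 days after the start; 18 ÷ 13 = 1 remainder 5; since the remainder is 5, round up to i = 2. First occurrence in the window: #3 on 2 December 2001 (2×13 = 26 days in).
16 June 2002 is 222 days after the start; 222 ÷ 13 = 17 remainder 1. Last occurrence in the window: #18 on 15 June 2002.
Occurrences #3 through #18: 16 in total.

16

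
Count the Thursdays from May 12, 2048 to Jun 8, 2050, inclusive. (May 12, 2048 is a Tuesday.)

May 12, 2048 is a Tuesday; the first Thursday on or after it is May 14, 2048 (2 days later).
From May 14, 2048 to Jun 8, 2050: 231 + 365 + 159 = 755 days (rest of 2048, 2049, to Jun 8, 2050 in 2050).
755 ÷ 7 = 107 full weeks with remainder 6, so 107 more Thursdays after the first → 108.

108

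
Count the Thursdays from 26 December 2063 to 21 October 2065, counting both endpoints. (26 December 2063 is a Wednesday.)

26 December 2063 is a Wednesday; the first Thursday on or after it is 27 December 2063 (1 day later).
From 27 December 2063 to 21 October 2065: 4 + 366 + 294 = 664 days (rest of 2063, 2064, to 21 October 2065 in 2065).
664 ÷ 7 = 94 full weeks with remainder 6, so 94 more Thursdays after the first → 95.

95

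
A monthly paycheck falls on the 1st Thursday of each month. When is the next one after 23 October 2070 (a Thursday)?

6 November 2070

October 2070 starts on a Wednesday, so its 1st Thursday is 2 October 2070 (1 day in).
That is not after 23 October 2070, so look at November 2070.
November 2070 starts on a Saturday, so its 1st Thursday is 6 November 2070 (5 days in).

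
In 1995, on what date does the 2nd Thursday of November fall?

November 9, 1995

November 1995 begins on a Wednesday, so the first Thursday is November 2 (1 day later).
The 2nd Thursday is 1 weeks later: 2 + 7 = 9.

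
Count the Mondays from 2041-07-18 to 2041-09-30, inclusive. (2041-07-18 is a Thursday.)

2041-07-18 is a Thursday; the first Monday on or after it is 2041-07-22 (4 days later).
From 2041-07-22 to 2041-09-30: 9 + 31 + 30 = 70 days (rest of July, August, September).
70 ÷ 7 = 10 full weeks with remainder 0, so 10 more Mondays after the first → 11.

11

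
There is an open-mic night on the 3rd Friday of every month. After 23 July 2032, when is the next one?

20 August 2032

July 2032 starts on a Thursday; its first Friday is the 2nd, so the 3rd Friday is the 16th — 16 July 2032.
That is not after 23 July 2032, so look at August 2032.
August 2032 starts on a Sunday; its first Friday is the 6th, so the 3rd Friday is the 20th — 20 August 2032.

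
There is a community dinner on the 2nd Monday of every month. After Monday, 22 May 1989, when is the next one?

12 June 1989

May 1989 starts on a Monday; its first Monday is the 1st, so the 2nd Monday is the 8th — 8 May 1989.
That is not after 22 May 1989, so look at June 1989.
June 1989 starts on a Thursday; its first Monday is the 5th, so the 2nd Monday is the 12th — 12 June 1989.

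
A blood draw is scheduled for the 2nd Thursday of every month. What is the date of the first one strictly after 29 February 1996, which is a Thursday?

14 March 1996

February 1996 starts on a Thursday; its first Thursday is the 1st, so the 2nd Thursday is the 8th — 8 February 1996.
That is not after 29 February 1996, so look at March 1996.
March 1996 starts on a Friday; its first Thursday is the 7th, so the 2nd Thursday is the 14th — 14 March 1996.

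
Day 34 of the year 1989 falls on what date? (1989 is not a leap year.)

January has 31 days (34 − 31 = 3 remain).
3 into February → February 3.

1989-02-03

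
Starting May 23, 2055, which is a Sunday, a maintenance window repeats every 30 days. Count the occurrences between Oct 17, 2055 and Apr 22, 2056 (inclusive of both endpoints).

7

Occurrences land 30·i days after May 23, 2055 for i = 0, 1, 2, …
Oct 17, 2055 is 147 days after the start; 147 ÷ 30 = 4 remainder 27; since the remainder is 27, round up to i = 5. First occurrence in the window: #6 on Oct 20, 2055 (5×30 = 150 days in).
Apr 22, 2056 is 335 days after the start; 335 ÷ 30 = 11 remainder 5. Last occurrence in the window: #12 on Apr 17, 2056.
Occurrences #6 through #12: 7 in total.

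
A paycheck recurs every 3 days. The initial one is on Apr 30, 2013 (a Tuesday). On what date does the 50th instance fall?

Sep 24, 2013

The 50th occurrence is 49 intervals after the first: 49 × 3 = 147 days after Apr 30, 2013.
Apr has 30 days — 0 days to the end of Apr leaves 147.
May has 31 days (116 left).
Jun has 30 days (86 left).
Jul has 31 days (55 left).
Aug has 31 days (24 left).
24 days into Sep → Sep 24, 2013.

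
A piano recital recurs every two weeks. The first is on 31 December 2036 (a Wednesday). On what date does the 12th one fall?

3 June 2037

The 12th occurrence is 11 intervals after the first: 11 × 14 = 154 days after 31 December 2036.
December has 31 days — 0 days to the end of December leaves 154.
January has 31 days (123 left).
February has 28 days (95 left).
March has 31 days (64 left).
April has 30 days (34 left).
May has 31 days (3 left).
3 days into June → 3 June 2037.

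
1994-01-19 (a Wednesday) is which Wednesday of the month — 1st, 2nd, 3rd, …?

3rd

Day 19 falls in week ⌈19/7⌉ of the month.
Days 1–7 hold the 1st Wednesday, 8–14 the 2nd, 15–21 the 3rd, 22–28 the 4th, 29–31 the 5th.
19 is in the range for the 3rd.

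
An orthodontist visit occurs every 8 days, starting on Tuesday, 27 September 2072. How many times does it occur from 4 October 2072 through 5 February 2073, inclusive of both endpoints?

16

Occurrences land 8·i days after 27 September 2072 for i = 0, 1, 2, …
4 October 2072 is 7 days after the start; 7 ÷ 8 = 0 remainder 7; since the remainder is 7, round up to i = 1. First occurrence in the window: #2 on 5 October 2072 (1×8 = 8 days in).
5 February 2073 is 131 days after the start; 131 ÷ 8 = 16 remainder 3. Last occurrence in the window: #17 on 2 February 2073.
Occurrences #2 through #17: 16 in total.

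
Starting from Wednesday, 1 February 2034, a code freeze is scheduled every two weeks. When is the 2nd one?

15 February 2034

The 2nd occurrence is 1 interval after the first: 1 × 14 = 14 days after 1 February 2034.
14 days later is 15 February 2034.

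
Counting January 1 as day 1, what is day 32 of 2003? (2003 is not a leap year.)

January has 31 days (32 − 31 = 1 remain).
1 into February → February 1.

2003-02-01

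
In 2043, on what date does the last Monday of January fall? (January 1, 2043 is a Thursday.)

January 26, 2043

January 2043 begins on a Thursday, so the first Monday is January 5 (4 days later).
January 2043 has 31 days. Adding weeks: 5, 12, 19, 26 — the last one ≤ 31 is the 26th.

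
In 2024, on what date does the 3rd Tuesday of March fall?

The first Tuesday of March 2024 is March 5.
The 3rd Tuesday is 2 weeks later: 5 + 14 = 19.

2024-03-19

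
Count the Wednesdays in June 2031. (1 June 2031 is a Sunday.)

4

1 June 2031 is a Sunday; the first Wednesday on or after it is 4 June 2031 (3 days later).
From 4 June 2031 to 30 June 2031 is 30 − 4 = 26 days.
26 ÷ 7 = 3 full weeks with remainder 5, so 3 more Wednesdays after the first → 4.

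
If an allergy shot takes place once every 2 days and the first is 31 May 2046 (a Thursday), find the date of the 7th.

12 June 2046

The 7th occurrence is 6 intervals after the first: 6 × 2 = 12 days after 31 May 2046.
May has 31 days — 0 days to the end of May leaves 12.
12 days into June → 12 June 2046.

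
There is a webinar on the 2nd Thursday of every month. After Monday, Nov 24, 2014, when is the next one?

Dec 11, 2014

Nov 2014 starts on a Saturday; its first Thursday is the 6th, so the 2nd Thursday is the 13th — Nov 13, 2014.
That is not after Nov 24, 2014, so look at Dec 2014.
Dec 2014 starts on a Monday; its first Thursday is the 4th, so the 2nd Thursday is the 11th — Dec 11, 2014.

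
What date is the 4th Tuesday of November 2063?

November 2063 begins on a Thursday, so the first Tuesday is November 6 (5 days later).
The 4th Tuesday is 3 weeks later: 6 + 21 = 27.

27 November 2063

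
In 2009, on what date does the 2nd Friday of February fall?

February 13, 2009

The first Friday of February 2009 is February 6.
The 2nd Friday is 1 weeks later: 6 + 7 = 13.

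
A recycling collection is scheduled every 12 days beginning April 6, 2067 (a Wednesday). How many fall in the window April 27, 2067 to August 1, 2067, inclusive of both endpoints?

8

Occurrences land 12·i days after April 6, 2067 for i = 0, 1, 2, …
April 27, 2067 is 21 days after the start; 21 ÷ 12 = 1 remainder 9; since the remainder is 9, round up to i = 2. First occurrence in the window: #3 on April 30, 2067 (2×12 = 24 days in).
August 1, 2067 is 117 days after the start; 117 ÷ 12 = 9 remainder 9. Last occurrence in the window: #10 on July 23, 2067.
Occurrences #3 through #10: 8 in total.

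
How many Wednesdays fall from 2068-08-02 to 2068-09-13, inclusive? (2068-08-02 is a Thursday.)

6

2068-08-02 is a Thursday; the first Wednesday on or after it is 2068-08-08 (6 days later).
From 2068-08-08 to 2068-09-13: 23 + 13 = 36 days (rest of August, September).
36 ÷ 7 = 5 full weeks with remainder 1, so 5 more Wednesdays after the first → 6.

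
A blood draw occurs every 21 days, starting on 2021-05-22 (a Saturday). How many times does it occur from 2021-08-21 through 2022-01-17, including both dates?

7

Occurrences land 21·i days after 2021-05-22 for i = 0, 1, 2, …
2021-08-21 is 91 days after the start; 91 ÷ 21 = 4 remainder 7; since the remainder is 7, round up to i = 5. First occurrence in the window: #6 on 2021-09-04 (5×21 = 105 days in).
2022-01-17 is 240 days after the start; 240 ÷ 21 = 11 remainder 9. Last occurrence in the window: #12 on 2022-01-08.
Occurrences #6 through #12: 7 in total.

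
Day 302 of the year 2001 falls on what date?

October 29, 2001

January has 31 days (302 − 31 = 271 remain).
February has 28 days (271 − 28 = 243 remain).
March has 31 days (243 − 31 = 212 remain).
April has 30 days (212 − 30 = 182 remain).
May has 31 days (182 − 31 = 151 remain).
June has 30 days (151 − 30 = 121 remain).
July has 31 days (121 − 31 = 90 remain).
August has 31 days (90 − 31 = 59 remain).
September has 30 days (59 − 30 = 29 remain).
29 into October → October 29.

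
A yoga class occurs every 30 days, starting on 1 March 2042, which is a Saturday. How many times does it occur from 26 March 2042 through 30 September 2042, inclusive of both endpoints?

Occurrences land 30·i days after 1 March 2042 for i = 0, 1, 2, …
26 March 2042 is 25 days after the start; 25 ÷ 30 = 0 remainder 25; since the remainder is 25, round up to i = 1. First occurrence in the window: #2 on 31 March 2042 (1×30 = 30 days in).
30 September 2042 is 213 days after the start; 213 ÷ 30 = 7 remainder 3. Last occurrence in the window: #8 on 27 September 2042.
Occurrences #2 through #8: 7 in total.

7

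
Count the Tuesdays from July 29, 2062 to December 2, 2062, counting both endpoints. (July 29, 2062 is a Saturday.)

July 29, 2062 is a Saturday; the first Tuesday on or after it is August 1, 2062 (3 days later).
From August 1, 2062 to December 2, 2062: 30 + 30 + 31 + 30 + 2 = 123 days (rest of August, September, October, November, December).
123 ÷ 7 = 17 full weeks with remainder 4, so 17 more Tuesdays after the first → 18.

18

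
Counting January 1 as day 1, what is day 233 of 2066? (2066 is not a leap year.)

Aug 21, 2066

Jan has 31 days (233 − 31 = 202 remain).
Feb has 28 days (202 − 28 = 174 remain).
Mar has 31 days (174 − 31 = 143 remain).
Apr has 30 days (143 − 30 = 113 remain).
May has 31 days (113 − 31 = 82 remain).
Jun has 30 days (82 − 30 = 52 remain).
Jul has 31 days (52 − 31 = 21 remain).
21 into Aug → Aug 21.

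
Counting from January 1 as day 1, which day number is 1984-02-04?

35

Days in months before February: 31 = 31.
Plus 4 days into February → day 35.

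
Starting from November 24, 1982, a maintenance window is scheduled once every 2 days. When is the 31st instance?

The 31st occurrence is 30 intervals after the first: 30 × 2 = 60 days after November 24, 1982.
November has 30 days — 6 days to the end of November leaves 54.
December has 31 days (23 left).
23 days into January → January 23, 1983.

January 23, 1983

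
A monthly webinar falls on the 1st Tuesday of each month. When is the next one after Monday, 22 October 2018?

October 2018 starts on a Monday, so its 1st Tuesday is 2 October 2018 (1 day in).
That is not after 22 October 2018, so look at November 2018.
November 2018 starts on a Thursday, so its 1st Tuesday is 6 November 2018 (5 days in).

6 November 2018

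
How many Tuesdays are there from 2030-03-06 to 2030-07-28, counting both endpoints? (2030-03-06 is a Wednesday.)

2030-03-06 is a Wednesday; the first Tuesday on or after it is 2030-03-12 (6 days later).
From 2030-03-12 to 2030-07-28: 19 + 30 + 31 + 30 + 28 = 138 days (rest of March, April, May, June, July).
138 ÷ 7 = 19 full weeks with remainder 5, so 19 more Tuesdays after the first → 20.

20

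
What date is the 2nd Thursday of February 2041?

February 14, 2041

February 2041 begins on a Friday, so the first Thursday is February 7 (6 days later).
The 2nd Thursday is 1 weeks later: 7 + 7 = 14.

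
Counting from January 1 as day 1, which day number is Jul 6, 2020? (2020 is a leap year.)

188

Days in months before Jul: 31 + 29 + 31 + 30 + 31 + 30 = 182.
Plus 6 days into Jul → day 188.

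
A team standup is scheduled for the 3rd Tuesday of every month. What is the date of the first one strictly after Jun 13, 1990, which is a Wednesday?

Jun 1990 starts on a Friday; its first Tuesday is the 5th, so the 3rd Tuesday is the 19th — Jun 19, 1990.
Jun 19, 1990 is after Jun 13, 1990, so that is the next one.

Jun 19, 1990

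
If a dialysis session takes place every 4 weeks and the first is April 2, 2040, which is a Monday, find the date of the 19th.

The 19th occurrence is 18 intervals after the first: 18 × 28 = 504 days after April 2, 2040.
April has 30 days — 28 days to the end of April leaves 476.
From end of April to end of 2040 is 245 days (231 left).
January has 31 days (200 left).
February has 28 days (172 left).
March has 31 days (141 left).
April has 30 days (111 left).
May has 31 days (80 left).
June has 30 days (50 left).
July has 31 days (19 left).
19 days into August → August 19, 2041.

August 19, 2041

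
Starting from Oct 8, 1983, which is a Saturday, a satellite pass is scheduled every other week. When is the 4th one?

The 4th occurrence is 3 intervals after the first: 3 × 14 = 42 days after Oct 8, 1983.
Oct has 31 days — 23 days to the end of Oct leaves 19.
19 days into Nov → Nov 19, 1983.

Nov 19, 1983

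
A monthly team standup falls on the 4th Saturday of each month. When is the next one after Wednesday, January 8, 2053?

January 25, 2053

January 2053 starts on a Wednesday; its first Saturday is the 4th, so the 4th Saturday is the 25th — January 25, 2053.
January 25, 2053 is after January 8, 2053, so that is the next one.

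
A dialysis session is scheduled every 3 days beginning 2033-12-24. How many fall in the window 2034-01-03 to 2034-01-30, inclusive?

Occurrences land 3·i days after 2033-12-24 for i = 0, 1, 2, …
2034-01-03 is 10 days after the start; 10 ÷ 3 = 3 remainder 1; since the remainder is 1, round up to i = 4. First occurrence in the window: #5 on 2034-01-05 (4×3 = 12 days in).
2034-01-30 is 37 days after the start; 37 ÷ 3 = 12 remainder 1. Last occurrence in the window: #13 on 2034-01-29.
Occurrences #5 through #13: 9 in total.

9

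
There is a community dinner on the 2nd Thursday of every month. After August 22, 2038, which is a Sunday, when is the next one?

August 2038 starts on a Sunday; its first Thursday is the 5th, so the 2nd Thursday is the 12th — August 12, 2038.
That is not after August 22, 2038, so look at September 2038.
September 2038 starts on a Wednesday; its first Thursday is the 2nd, so the 2nd Thursday is the 9th — September 9, 2038.

September 9, 2038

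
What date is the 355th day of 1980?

Jan has 31 days (355 − 31 = 324 remain).
Feb has 29 days (324 − 29 = 295 remain).
Mar has 31 days (295 − 31 = 264 remain).
Apr has 30 days (264 − 30 = 234 remain).
May has 31 days (234 − 31 = 203 remain).
Jun has 30 days (203 − 30 = 173 remain).
Jul has 31 days (173 − 31 = 142 remain).
Aug has 31 days (142 − 31 = 111 remain).
Sep has 30 days (111 − 30 = 81 remain).
Oct has 31 days (81 − 31 = 50 remain).
Nov has 30 days (50 − 30 = 20 remain).
20 into Dec → Dec 20.

Dec 20, 1980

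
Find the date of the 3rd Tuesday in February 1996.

February 1996 begins on a Thursday, so the first Tuesday is February 6 (5 days later).
The 3rd Tuesday is 2 weeks later: 6 + 14 = 20.

February 20, 1996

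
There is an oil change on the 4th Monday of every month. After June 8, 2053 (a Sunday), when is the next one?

June 2053 starts on a Sunday; its first Monday is the 2nd, so the 4th Monday is the 23rd — June 23, 2053.
June 23, 2053 is after June 8, 2053, so that is the next one.

June 23, 2053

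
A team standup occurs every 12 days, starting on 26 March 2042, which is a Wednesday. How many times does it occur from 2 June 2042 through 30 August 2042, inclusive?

8

Occurrences land 12·i days after 26 March 2042 for i = 0, 1, 2, …
2 June 2042 is 68 days after the start; 68 ÷ 12 = 5 remainder 8; since the remainder is 8, round up to i = 6. First occurrence in the window: #7 on 6 June 2042 (6×12 = 72 days in).
30 August 2042 is 157 days after the start; 157 ÷ 12 = 13 remainder 1. Last occurrence in the window: #14 on 29 August 2042.
Occurrences #7 through #14: 8 in total.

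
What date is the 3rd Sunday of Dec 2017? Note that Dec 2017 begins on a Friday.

Dec 17, 2017

Dec 2017 begins on a Friday, so the first Sunday is Dec 3 (2 days later).
The 3rd Sunday is 2 weeks later: 3 + 14 = 17.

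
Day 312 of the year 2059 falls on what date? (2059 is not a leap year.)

Jan has 31 days (312 − 31 = 281 remain).
Feb has 28 days (281 − 28 = 253 remain).
Mar has 31 days (253 − 31 = 222 remain).
Apr has 30 days (222 − 30 = 192 remain).
May has 31 days (192 − 31 = 161 remain).
Jun has 30 days (161 − 30 = 131 remain).
Jul has 31 days (131 − 31 = 100 remain).
Aug has 31 days (100 − 31 = 69 remain).
Sep has 30 days (69 − 30 = 39 remain).
Oct has 31 days (39 − 31 = 8 remain).
8 into Nov → Nov 8.

Nov 8, 2059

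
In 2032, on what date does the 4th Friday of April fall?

April 2032 begins on a Thursday, so the first Friday is April 2 (1 day later).
The 4th Friday is 3 weeks later: 2 + 21 = 23.

2032-04-23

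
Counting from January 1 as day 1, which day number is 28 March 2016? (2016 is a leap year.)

Days in months before March: 31 + 29 = 60.
Plus 28 days into March → day 88.

88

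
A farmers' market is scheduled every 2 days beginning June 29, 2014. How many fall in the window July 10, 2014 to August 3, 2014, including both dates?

12

Occurrences land 2·i days after June 29, 2014 for i = 0, 1, 2, …
July 10, 2014 is 11 days after the start; 11 ÷ 2 = 5 remainder 1; since the remainder is 1, round up to i = 6. First occurrence in the window: #7 on July 11, 2014 (6×2 = 12 days in).
August 3, 2014 is 35 days after the start; 35 ÷ 2 = 17 remainder 1. Last occurrence in the window: #18 on August 2, 2014.
Occurrences #7 through #18: 12 in total.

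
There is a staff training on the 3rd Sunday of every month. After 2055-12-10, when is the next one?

December 2055 starts on a Wednesday; its first Sunday is the 5th, so the 3rd Sunday is the 19th — 2055-12-19.
2055-12-19 is after 2055-12-10, so that is the next one.

2055-12-19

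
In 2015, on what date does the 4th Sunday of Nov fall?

Nov 22, 2015

Nov 2015 begins on a Sunday, so the first Sunday is Nov 1.
The 4th Sunday is 3 weeks later: 1 + 21 = 22.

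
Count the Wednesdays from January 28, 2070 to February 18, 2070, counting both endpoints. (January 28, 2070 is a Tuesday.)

January 28, 2070 is a Tuesday; the first Wednesday on or after it is January 29, 2070 (1 day later).
From January 29, 2070 to February 18, 2070: 2 + 18 = 20 days (rest of January, February).
20 ÷ 7 = 2 full weeks with remainder 6, so 2 more Wednesdays after the first → 3.

3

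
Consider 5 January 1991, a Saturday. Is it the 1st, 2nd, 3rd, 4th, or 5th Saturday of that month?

1st

Day 5 falls in week ⌈5/7⌉ of the month.
Days 1–7 hold the 1st Saturday, 8–14 the 2nd, 15–21 the 3rd, 22–28 the 4th, 29–31 the 5th.
5 is in the range for the 1st.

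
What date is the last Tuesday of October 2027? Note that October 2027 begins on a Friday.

October 2027 begins on a Friday, so the first Tuesday is October 5 (4 days later).
October 2027 has 31 days. Adding weeks: 5, 12, 19, 26 — the last one ≤ 31 is the 26th.

2027-10-26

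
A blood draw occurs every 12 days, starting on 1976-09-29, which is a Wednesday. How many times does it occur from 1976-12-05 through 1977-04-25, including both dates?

Occurrences land 12·i days after 1976-09-29 for i = 0, 1, 2, …
1976-12-05 is 67 days after the start; 67 ÷ 12 = 5 remainder 7; since the remainder is 7, round up to i = 6. First occurrence in the window: #7 on 1976-12-10 (6×12 = 72 days in).
1977-04-25 is 208 days after the start; 208 ÷ 12 = 17 remainder 4. Last occurrence in the window: #18 on 1977-04-21.
Occurrences #7 through #18: 12 in total.

12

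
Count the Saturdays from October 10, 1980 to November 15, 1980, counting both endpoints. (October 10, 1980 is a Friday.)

6

October 10, 1980 is a Friday; the first Saturday on or after it is October 11, 1980 (1 day later).
From October 11, 1980 to November 15, 1980: 20 + 15 = 35 days (rest of October, November).
35 ÷ 7 = 5 full weeks with remainder 0, so 5 more Saturdays after the first → 6.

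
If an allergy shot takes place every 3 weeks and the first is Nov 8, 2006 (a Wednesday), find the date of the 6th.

The 6th occurrence is 5 intervals after the first: 5 × 21 = 105 days after Nov 8, 2006.
Nov has 30 days — 22 days to the end of Nov leaves 83.
Dec has 31 days (52 left).
Jan has 31 days (21 left).
21 days into Feb → Feb 21, 2007.

Feb 21, 2007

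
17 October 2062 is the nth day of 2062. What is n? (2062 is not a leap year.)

290

Days in months before October: 31 + 28 + 31 + 30 + 31 + 30 + 31 + 31 + 30 = 273.
Plus 17 days into October → day 290.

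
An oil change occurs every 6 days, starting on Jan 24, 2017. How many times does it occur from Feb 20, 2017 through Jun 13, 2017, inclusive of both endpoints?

19

Occurrences land 6·i days after Jan 24, 2017 for i = 0, 1, 2, …
Feb 20, 2017 is 27 days after the start; 27 ÷ 6 = 4 remainder 3; since the remainder is 3, round up to i = 5. First occurrence in the window: #6 on Feb 23, 2017 (5×6 = 30 days in).
Jun 13, 2017 is 140 days after the start; 140 ÷ 6 = 23 remainder 2. Last occurrence in the window: #24 on Jun 11, 2017.
Occurrences #6 through #24: 19 in total.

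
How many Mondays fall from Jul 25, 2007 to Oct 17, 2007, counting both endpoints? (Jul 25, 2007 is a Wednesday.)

Jul 25, 2007 is a Wednesday; the first Monday on or after it is Jul 30, 2007 (5 days later).
From Jul 30, 2007 to Oct 17, 2007: 1 + 31 + 30 + 17 = 79 days (rest of Jul, Aug, Sep, Oct).
79 ÷ 7 = 11 full weeks with remainder 2, so 11 more Mondays after the first → 12.

12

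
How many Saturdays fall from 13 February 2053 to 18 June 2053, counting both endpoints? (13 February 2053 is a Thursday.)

18

13 February 2053 is a Thursday; the first Saturday on or after it is 15 February 2053 (2 days later).
From 15 February 2053 to 18 June 2053: 13 + 31 + 30 + 31 + 18 = 123 days (rest of February, March, April, May, June).
123 ÷ 7 = 17 full weeks with remainder 4, so 17 more Saturdays after the first → 18.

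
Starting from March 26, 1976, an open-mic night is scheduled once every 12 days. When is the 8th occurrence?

June 18, 1976

The 8th occurrence is 7 intervals after the first: 7 × 12 = 84 days after March 26, 1976.
March has 31 days — 5 days to the end of March leaves 79.
April has 30 days (49 left).
May has 31 days (18 left).
18 days into June → June 18, 1976.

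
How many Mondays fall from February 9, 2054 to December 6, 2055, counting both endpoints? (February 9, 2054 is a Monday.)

96

February 9, 2054 is a Monday; the first Monday on or after it is February 9, 2054.
From February 9, 2054 to December 6, 2055: 325 + 340 = 665 days (rest of 2054, to December 6, 2055 in 2055).
665 ÷ 7 = 95 full weeks with remainder 0, so 95 more Mondays after the first → 96.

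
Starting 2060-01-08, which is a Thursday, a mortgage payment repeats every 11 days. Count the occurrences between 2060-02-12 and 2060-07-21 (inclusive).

14

Occurrences land 11·i days after 2060-01-08 for i = 0, 1, 2, …
2060-02-12 is 35 days after the start; 35 ÷ 11 = 3 remainder 2; since the remainder is 2, round up to i = 4. First occurrence in the window: #5 on 2060-02-21 (4×11 = 44 days in).
2060-07-21 is 195 days after the start; 195 ÷ 11 = 17 remainder 8. Last occurrence in the window: #18 on 2060-07-13.
Occurrences #5 through #18: 14 in total.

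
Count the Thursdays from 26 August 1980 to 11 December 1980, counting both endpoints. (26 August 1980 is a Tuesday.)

16

26 August 1980 is a Tuesday; the first Thursday on or after it is 28 August 1980 (2 days later).
From 28 August 1980 to 11 December 1980: 3 + 30 + 31 + 30 + 11 = 105 days (rest of August, September, October, November, December).
105 ÷ 7 = 15 full weeks with remainder 0, so 15 more Thursdays after the first → 16.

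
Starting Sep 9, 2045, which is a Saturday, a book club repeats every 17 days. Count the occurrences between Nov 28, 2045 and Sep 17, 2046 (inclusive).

Occurrences land 17·i days after Sep 9, 2045 for i = 0, 1, 2, …
Nov 28, 2045 is 80 days after the start; 80 ÷ 17 = 4 remainder 12; since the remainder is 12, round up to i = 5. First occurrence in the window: #6 on Dec 3, 2045 (5×17 = 85 days in).
Sep 17, 2046 is 373 days after the start; 373 ÷ 17 = 21 remainder 16. Last occurrence in the window: #22 on Sep 1, 2046.
Occurrences #6 through #22: 17 in total.

17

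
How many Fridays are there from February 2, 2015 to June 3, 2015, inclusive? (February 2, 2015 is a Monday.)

February 2, 2015 is a Monday; the first Friday on or after it is February 6, 2015 (4 days later).
From February 6, 2015 to June 3, 2015: 22 + 31 + 30 + 31 + 3 = 117 days (rest of February, March, April, May, June).
117 ÷ 7 = 16 full weeks with remainder 5, so 16 more Fridays after the first → 17.

17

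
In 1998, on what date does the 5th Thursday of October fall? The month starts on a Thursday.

October 1998 begins on a Thursday, so the first Thursday is October 1.
The 5th Thursday is 4 weeks later: 1 + 28 = 29.

1998-10-29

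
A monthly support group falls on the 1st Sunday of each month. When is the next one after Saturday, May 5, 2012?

May 2012 starts on a Tuesday, so its 1st Sunday is May 6, 2012 (5 days in).
May 6, 2012 is after May 5, 2012, so that is the next one.

May 6, 2012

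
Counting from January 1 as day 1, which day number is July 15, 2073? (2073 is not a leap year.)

196

Days in months before July: 31 + 28 + 31 + 30 + 31 + 30 = 181.
Plus 15 days into July → day 196.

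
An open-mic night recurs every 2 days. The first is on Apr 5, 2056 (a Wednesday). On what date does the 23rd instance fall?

The 23rd occurrence is 22 intervals after the first: 22 × 2 = 44 days after Apr 5, 2056.
Apr has 30 days — 25 days to the end of Apr leaves 19.
19 days into May → May 19, 2056.

May 19, 2056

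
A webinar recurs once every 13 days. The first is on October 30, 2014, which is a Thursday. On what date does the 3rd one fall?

November 25, 2014

The 3rd occurrence is 2 intervals after the first: 2 × 13 = 26 days after October 30, 2014.
October has 31 days — 1 day to the end of October leaves 25.
25 days into November → November 25, 2014.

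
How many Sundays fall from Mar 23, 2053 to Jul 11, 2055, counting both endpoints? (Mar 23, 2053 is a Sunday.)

Mar 23, 2053 is a Sunday; the first Sunday on or after it is Mar 23, 2053.
From Mar 23, 2053 to Jul 11, 2055: 283 + 365 + 192 = 840 days (rest of 2053, 2054, to Jul 11, 2055 in 2055).
840 ÷ 7 = 120 full weeks with remainder 0, so 120 more Sundays after the first → 121.

121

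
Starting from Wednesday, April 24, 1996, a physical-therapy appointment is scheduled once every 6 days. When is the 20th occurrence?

August 16, 1996

The 20th occurrence is 19 intervals after the first: 19 × 6 = 114 days after April 24, 1996.
April has 30 days — 6 days to the end of April leaves 108.
May has 31 days (77 left).
June has 30 days (47 left).
July has 31 days (16 left).
16 days into August → August 16, 1996.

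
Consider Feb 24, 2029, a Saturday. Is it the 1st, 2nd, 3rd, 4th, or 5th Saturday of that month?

4th

Day 24 falls in week ⌈24/7⌉ of the month.
Days 1–7 hold the 1st Saturday, 8–14 the 2nd, 15–21 the 3rd, 22–28 the 4th, 29–31 the 5th.
24 is in the range for the 4th.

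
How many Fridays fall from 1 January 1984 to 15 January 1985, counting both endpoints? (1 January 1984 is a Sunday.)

1 January 1984 is a Sunday; the first Friday on or after it is 6 January 1984 (5 days later).
From 6 January 1984 to 15 January 1985: 360 + 15 = 375 days (rest of 1984, to 15 January 1985 in 1985).
375 ÷ 7 = 53 full weeks with remainder 4, so 53 more Fridays after the first → 54.

54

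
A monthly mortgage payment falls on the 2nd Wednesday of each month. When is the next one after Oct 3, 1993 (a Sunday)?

Oct 1993 starts on a Friday; its first Wednesday is the 6th, so the 2nd Wednesday is the 13th — Oct 13, 1993.
Oct 13, 1993 is after Oct 3, 1993, so that is the next one.

Oct 13, 1993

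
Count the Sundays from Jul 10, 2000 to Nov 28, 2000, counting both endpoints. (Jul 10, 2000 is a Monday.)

Jul 10, 2000 is a Monday; the first Sunday on or after it is Jul 16, 2000 (6 days later).
From Jul 16, 2000 to Nov 28, 2000: 15 + 31 + 30 + 31 + 28 = 135 days (rest of Jul, Aug, Sep, Oct, Nov).
135 ÷ 7 = 19 full weeks with remainder 2, so 19 more Sundays after the first → 20.

20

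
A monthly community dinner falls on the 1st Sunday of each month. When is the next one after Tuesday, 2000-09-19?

2000-10-01

September 2000 starts on a Friday, so its 1st Sunday is 2000-09-03 (2 days in).
That is not after 2000-09-19, so look at October 2000.
October 2000 starts on a Sunday, so its 1st Sunday is 2000-10-01.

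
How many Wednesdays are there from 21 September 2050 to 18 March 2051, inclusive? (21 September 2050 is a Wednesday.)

26

21 September 2050 is a Wednesday; the first Wednesday on or after it is 21 September 2050.
From 21 September 2050 to 18 March 2051: 9 + 31 + 30 + 31 + 31 + 28 + 18 = 178 days (rest of September, October, November, December, January, February, March).
178 ÷ 7 = 25 full weeks with remainder 3, so 25 more Wednesdays after the first → 26.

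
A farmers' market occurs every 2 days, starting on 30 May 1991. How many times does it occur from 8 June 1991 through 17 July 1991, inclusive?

Occurrences land 2·i days after 30 May 1991 for i = 0, 1, 2, …
8 June 1991 is 9 days after the start; 9 ÷ 2 = 4 remainder 1; since the remainder is 1, round up to i = 5. First occurrence in the window: #6 on 9 June 1991 (5×2 = 10 days in).
17 July 1991 is 48 days after the start; 48 ÷ 2 = 24 remainder 0. Last occurrence in the window: #25 on 17 July 1991.
Occurrences #6 through #25: 20 in total.

20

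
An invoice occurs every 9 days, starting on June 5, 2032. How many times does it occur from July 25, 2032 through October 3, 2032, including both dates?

8

Occurrences land 9·i days after June 5, 2032 for i = 0, 1, 2, …
July 25, 2032 is 50 days after the start; 50 ÷ 9 = 5 remainder 5; since the remainder is 5, round up to i = 6. First occurrence in the window: #7 on July 29, 2032 (6×9 = 54 days in).
October 3, 2032 is 120 days after the start; 120 ÷ 9 = 13 remainder 3. Last occurrence in the window: #14 on September 30, 2032.
Occurrences #7 through #14: 8 in total.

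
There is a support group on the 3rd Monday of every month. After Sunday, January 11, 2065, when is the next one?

January 19, 2065

January 2065 starts on a Thursday; its first Monday is the 5th, so the 3rd Monday is the 19th — January 19, 2065.
January 19, 2065 is after January 11, 2065, so that is the next one.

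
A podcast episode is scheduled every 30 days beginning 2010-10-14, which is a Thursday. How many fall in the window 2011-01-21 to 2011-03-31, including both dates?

2

Occurrences land 30·i days after 2010-10-14 for i = 0, 1, 2, …
2011-01-21 is 99 days after the start; 99 ÷ 30 = 3 remainder 9; since the remainder is 9, round up to i = 4. First occurrence in the window: #5 on 2011-02-11 (4×30 = 120 days in).
2011-03-31 is 168 days after the start; 168 ÷ 30 = 5 remainder 18. Last occurrence in the window: #6 on 2011-03-13.
Occurrences #5 through #6: 2 in total.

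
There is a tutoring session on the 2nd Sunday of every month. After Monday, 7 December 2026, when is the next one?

13 December 2026

December 2026 starts on a Tuesday; its first Sunday is the 6th, so the 2nd Sunday is the 13th — 13 December 2026.
13 December 2026 is after 7 December 2026, so that is the next one.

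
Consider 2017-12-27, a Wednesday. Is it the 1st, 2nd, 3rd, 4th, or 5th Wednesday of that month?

4th

Day 27 falls in week ⌈27/7⌉ of the month.
Days 1–7 hold the 1st Wednesday, 8–14 the 2nd, 15–21 the 3rd, 22–28 the 4th, 29–31 the 5th.
27 is in the range for the 4th.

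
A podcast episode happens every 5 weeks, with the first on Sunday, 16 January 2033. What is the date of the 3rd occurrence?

27 March 2033

The 3rd occurrence is 2 intervals after the first: 2 × 35 = 70 days after 16 January 2033.
January has 31 days — 15 days to the end of January leaves 55.
February has 28 days (27 left).
27 days into March → 27 March 2033.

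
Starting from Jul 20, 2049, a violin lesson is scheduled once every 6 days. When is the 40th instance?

The 40th occurrence is 39 intervals after the first: 39 × 6 = 234 days after Jul 20, 2049.
Jul has 31 days — 11 days to the end of Jul leaves 223.
Aug has 31 days (192 left).
Sep has 30 days (162 left).
Oct has 31 days (131 left).
Nov has 30 days (101 left).
Dec has 31 days (70 left).
Jan has 31 days (39 left).
Feb has 28 days (11 left).
11 days into Mar → Mar 11, 2050.

Mar 11, 2050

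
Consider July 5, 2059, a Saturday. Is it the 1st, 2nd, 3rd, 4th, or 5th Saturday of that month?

Day 5 falls in week ⌈5/7⌉ of the month.
Days 1–7 hold the 1st Saturday, 8–14 the 2nd, 15–21 the 3rd, 22–28 the 4th, 29–31 the 5th.
5 is in the range for the 1st.

1st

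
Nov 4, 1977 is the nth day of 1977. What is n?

308

Days in months before Nov: 31 + 28 + 31 + 30 + 31 + 30 + 31 + 31 + 30 + 31 = 304.
Plus 4 days into Nov → day 308.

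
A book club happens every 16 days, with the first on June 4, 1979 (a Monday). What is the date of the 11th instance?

November 11, 1979

The 11th occurrence is 10 intervals after the first: 10 × 16 = 160 days after June 4, 1979.
June has 30 days — 26 days to the end of June leaves 134.
July has 31 days (103 left).
August has 31 days (72 left).
September has 30 days (42 left).
October has 31 days (11 left).
11 days into November → November 11, 1979.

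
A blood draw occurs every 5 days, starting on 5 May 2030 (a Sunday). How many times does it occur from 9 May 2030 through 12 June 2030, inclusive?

7

Occurrences land 5·i days after 5 May 2030 for i = 0, 1, 2, …
9 May 2030 is 4 days after the start; 4 ÷ 5 = 0 remainder 4; since the remainder is 4, round up to i = 1. First occurrence in the window: #2 on 10 May 2030 (1×5 = 5 days in).
12 June 2030 is 38 days after the start; 38 ÷ 5 = 7 remainder 3. Last occurrence in the window: #8 on 9 June 2030.
Occurrences #2 through #8: 7 in total.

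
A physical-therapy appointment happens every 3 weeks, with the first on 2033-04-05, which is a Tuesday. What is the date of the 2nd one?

The 2nd occurrence is 1 interval after the first: 1 × 21 = 21 days after 2033-04-05.
21 days later is 2033-04-26.

2033-04-26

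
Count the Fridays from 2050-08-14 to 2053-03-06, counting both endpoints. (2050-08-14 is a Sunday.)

133

2050-08-14 is a Sunday; the first Friday on or after it is 2050-08-19 (5 days later).
From 2050-08-19 to 2053-03-06: 134 + 365 + 366 + 65 = 930 days (rest of 2050, 2051, 2052, to 2053-03-06 in 2053).
930 ÷ 7 = 132 full weeks with remainder 6, so 132 more Fridays after the first → 133.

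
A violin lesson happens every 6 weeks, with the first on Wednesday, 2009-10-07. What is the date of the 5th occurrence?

2010-03-24

The 5th occurrence is 4 intervals after the first: 4 × 42 = 168 days after 2009-10-07.
October has 31 days — 24 days to the end of October leaves 144.
November has 30 days (114 left).
December has 31 days (83 left).
January has 31 days (52 left).
February has 28 days (24 left).
24 days into March → 2010-03-24.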